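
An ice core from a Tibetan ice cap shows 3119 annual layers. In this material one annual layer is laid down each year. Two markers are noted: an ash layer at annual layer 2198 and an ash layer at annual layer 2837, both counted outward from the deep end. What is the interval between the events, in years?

Separation: 2837 − 2198 = 639 annual layers.
That is 639 years at one annual layer per year.

639 years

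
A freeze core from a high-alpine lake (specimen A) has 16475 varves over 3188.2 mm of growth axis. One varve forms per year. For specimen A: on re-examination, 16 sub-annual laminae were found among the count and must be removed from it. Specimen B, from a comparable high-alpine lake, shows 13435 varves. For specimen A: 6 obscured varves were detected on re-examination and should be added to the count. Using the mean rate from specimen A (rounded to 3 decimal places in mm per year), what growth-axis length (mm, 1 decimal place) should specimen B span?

Specimen A: true varve count = 16475 − 16 + 6 = 16465.
A: Mean rate = 3188.2 mm / 16465 years ≈ 0.194 mm/year.
Length of B = 0.194 × 13435 = 2606.4 mm.

2606.4 mm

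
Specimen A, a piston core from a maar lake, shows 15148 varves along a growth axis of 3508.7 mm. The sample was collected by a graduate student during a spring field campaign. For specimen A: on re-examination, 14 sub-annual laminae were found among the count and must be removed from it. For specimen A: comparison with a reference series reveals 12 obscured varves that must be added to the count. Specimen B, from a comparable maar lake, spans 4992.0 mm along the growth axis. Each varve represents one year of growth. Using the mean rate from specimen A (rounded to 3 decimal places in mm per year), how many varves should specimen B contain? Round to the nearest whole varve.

Specimen A: adjusted count: 15148 − 14 + 12 = 15146 varves.
A: 3508.7 mm over 15146 years gives 3508.7 / 15146 ≈ 0.232 mm per year.
For B, 4992.0 / 0.232 = 21517.24 years ≈ 21517 varves.

21517 varves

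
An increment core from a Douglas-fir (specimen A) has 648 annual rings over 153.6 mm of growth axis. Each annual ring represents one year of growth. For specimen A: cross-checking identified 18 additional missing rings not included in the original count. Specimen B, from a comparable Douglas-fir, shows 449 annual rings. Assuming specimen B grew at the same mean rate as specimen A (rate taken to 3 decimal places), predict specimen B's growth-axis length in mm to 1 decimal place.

Specimen A: true annual ring count = 648 + 18 = 666.
A: Mean rate = 153.6 mm / 666 years ≈ 0.231 mm/yr.
B's length ≈ 0.231 × 449 = 103.7 mm.

103.7 mm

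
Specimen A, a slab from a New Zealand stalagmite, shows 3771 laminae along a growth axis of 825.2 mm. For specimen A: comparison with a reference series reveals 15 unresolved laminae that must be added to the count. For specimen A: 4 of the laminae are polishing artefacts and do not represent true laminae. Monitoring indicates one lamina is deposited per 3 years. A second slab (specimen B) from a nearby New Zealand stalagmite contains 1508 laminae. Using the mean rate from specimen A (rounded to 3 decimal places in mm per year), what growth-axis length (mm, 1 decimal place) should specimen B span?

330.3 mm

Specimen A: after corrections the count is 3771 − 4 + 15 = 3782 laminae.
Specimen A: multiplying by 3 years per lamina: 3782 × 3 = 11346 years.
A: 825.2 mm over 11346 years gives 825.2 / 11346 ≈ 0.073 mm/year.
Specimen B: multiplying by 3 years per lamina: 1508 × 3 = 4524 years. Length of B = 0.073 × 4524 = 330.3 mm.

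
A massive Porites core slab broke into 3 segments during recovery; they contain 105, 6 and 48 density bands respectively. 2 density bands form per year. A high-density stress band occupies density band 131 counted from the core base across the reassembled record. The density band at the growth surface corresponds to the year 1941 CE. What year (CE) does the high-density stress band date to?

1927 CE

Total density bands = 105 + 6 + 48 = 159.
159 − 131 = 28 density bands lie beyond the high-density stress band toward the growth surface.
With 2 density bands per year, 28 / 2 = 14 years.
1941 − 14 = 1927 CE.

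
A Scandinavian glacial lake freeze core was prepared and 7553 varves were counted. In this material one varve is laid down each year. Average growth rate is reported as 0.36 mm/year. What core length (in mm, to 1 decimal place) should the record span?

2719.1 mm

7553 years of growth are recorded.
Predicted length = 0.36 mm/year × 7553 years = 2719.1 mm.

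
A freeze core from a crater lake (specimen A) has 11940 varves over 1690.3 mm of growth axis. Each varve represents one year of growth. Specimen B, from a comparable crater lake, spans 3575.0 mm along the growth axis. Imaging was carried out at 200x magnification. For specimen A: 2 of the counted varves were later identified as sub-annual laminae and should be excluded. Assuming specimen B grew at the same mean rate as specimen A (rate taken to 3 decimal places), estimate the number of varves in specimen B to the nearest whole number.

25176 varves

Specimen A: after corrections the count is 11940 − 2 = 11938 varves.
A: 1690.3 mm over 11938 years gives 1690.3 / 11938 ≈ 0.142 mm per year.
For B, 3575.0 / 0.142 = 25176.06 years ≈ 25176 varves.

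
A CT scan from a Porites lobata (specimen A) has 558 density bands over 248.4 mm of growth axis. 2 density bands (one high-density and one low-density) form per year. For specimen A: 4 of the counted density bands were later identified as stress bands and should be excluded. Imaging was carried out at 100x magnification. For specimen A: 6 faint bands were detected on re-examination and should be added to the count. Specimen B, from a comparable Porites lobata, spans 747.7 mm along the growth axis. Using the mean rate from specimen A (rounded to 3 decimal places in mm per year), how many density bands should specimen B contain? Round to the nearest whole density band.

Specimen A: after corrections the count is 558 − 4 + 6 = 560 density bands.
Specimen A: with 2 density bands per year, 560 / 2 = 280 years.
A: 248.4 mm over 280 years gives 248.4 / 280 ≈ 0.887 mm per year.
For B, 747.7 / 0.887 = 842.95 years; at 2 density bands per year that is 842.95 × 2 ≈ 1686 density bands.

1686 density bands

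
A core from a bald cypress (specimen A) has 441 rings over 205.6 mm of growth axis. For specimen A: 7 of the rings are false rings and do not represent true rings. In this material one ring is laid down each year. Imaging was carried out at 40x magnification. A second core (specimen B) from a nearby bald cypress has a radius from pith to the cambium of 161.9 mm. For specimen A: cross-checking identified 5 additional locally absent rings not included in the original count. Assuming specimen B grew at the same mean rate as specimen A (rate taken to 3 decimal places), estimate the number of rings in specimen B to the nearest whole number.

Specimen A: after corrections the count is 441 − 7 + 5 = 439 rings.
A: Mean rate = 205.6 mm / 439 years ≈ 0.468 mm/yr.
For B, 161.9 / 0.468 = 345.94 years ≈ 346 rings.

346 rings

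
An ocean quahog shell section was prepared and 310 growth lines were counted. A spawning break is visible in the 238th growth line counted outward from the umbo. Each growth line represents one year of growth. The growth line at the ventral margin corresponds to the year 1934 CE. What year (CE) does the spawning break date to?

Between growth line 238 and the ventral margin there are 310 − 238 = 72 growth lines.
The growth line at the ventral margin is 1934 CE, so the spawning break dates to 1934 − 72 = 1862 CE.

1862 CE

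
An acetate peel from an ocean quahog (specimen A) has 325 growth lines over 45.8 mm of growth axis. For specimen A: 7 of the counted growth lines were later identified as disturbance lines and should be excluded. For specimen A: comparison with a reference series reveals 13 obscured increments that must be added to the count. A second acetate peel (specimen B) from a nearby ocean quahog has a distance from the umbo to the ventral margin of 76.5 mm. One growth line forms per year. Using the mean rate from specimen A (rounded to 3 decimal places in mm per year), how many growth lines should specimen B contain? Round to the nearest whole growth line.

Specimen A: true growth line count = 325 − 7 + 13 = 331.
A: Extension rate ≈ 45.8 / 331 = 0.138 mm per year.
Specimen B: 76.5 mm / 0.138 mm per year = 554.35 years ≈ 554 growth lines.

554 growth lines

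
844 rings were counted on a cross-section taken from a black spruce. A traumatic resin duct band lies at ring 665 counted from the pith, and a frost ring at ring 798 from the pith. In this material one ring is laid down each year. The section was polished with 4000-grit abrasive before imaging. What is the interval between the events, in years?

133 yr

Separation: 798 − 665 = 133 rings.
That is 133 years at one ring per year.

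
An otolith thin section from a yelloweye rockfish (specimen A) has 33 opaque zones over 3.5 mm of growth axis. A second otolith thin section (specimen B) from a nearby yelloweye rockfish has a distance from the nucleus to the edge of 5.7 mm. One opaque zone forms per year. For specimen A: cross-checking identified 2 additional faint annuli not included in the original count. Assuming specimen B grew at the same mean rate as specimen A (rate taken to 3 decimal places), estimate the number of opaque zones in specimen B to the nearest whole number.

Specimen A: after corrections the count is 33 + 2 = 35 opaque zones.
A: Extension rate ≈ 3.5 / 35 = 0.100 mm/year.
Specimen B: 5.7 mm / 0.100 mm per year = 57.00 years ≈ 57 opaque zones.

57 opaque zones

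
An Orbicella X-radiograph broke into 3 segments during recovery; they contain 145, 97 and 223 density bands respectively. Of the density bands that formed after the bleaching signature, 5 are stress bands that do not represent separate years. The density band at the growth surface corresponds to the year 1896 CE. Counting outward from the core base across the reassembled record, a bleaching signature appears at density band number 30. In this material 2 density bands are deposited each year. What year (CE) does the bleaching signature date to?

1681 CE

Total density bands = 145 + 97 + 223 = 465.
465 − 30 = 435 density bands lie beyond the bleaching signature toward the growth surface.
Removing the 5 false density bands leaves 435 − 5 = 430 true density bands beyond the bleaching signature.
430 density bands at 2 per year is 430 / 2 = 215 years.
The density band at the growth surface is 1896 CE, so the bleaching signature dates to 1896 − 215 = 1681 CE.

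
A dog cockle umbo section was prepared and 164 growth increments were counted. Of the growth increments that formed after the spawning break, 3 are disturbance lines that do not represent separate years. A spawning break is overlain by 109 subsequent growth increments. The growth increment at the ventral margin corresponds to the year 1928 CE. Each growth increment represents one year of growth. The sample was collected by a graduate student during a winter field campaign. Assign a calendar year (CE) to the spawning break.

1822 CE

109 growth increments post-date the spawning break.
Removing the 3 false growth increments leaves 109 − 3 = 106 true growth increments beyond the spawning break.
The growth increment at the ventral margin is 1928 CE, so the spawning break dates to 1928 − 106 = 1822 CE.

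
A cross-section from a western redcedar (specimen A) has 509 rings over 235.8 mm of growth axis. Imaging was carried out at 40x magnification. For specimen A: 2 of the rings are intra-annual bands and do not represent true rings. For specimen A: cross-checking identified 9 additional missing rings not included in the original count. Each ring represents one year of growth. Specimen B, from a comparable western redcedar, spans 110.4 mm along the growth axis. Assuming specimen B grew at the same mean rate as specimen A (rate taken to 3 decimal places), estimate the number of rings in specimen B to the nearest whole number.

242 rings

Specimen A: after corrections the count is 509 − 2 + 9 = 516 rings.
A: Extension rate ≈ 235.8 / 516 = 0.457 mm/year.
For B, 110.4 / 0.457 = 241.58 years ≈ 242 rings.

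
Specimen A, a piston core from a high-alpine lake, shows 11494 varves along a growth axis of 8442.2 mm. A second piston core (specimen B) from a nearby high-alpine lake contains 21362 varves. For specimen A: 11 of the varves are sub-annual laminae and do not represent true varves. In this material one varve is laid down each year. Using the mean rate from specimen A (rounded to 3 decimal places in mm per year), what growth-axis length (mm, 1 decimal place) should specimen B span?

15701.1 mm

Specimen A: correcting the raw count gives 11494 − 11 = 11483 true varves.
A: Mean rate = 8442.2 mm / 11483 years ≈ 0.735 mm/year.
Length of B = 0.735 × 21362 = 15701.1 mm.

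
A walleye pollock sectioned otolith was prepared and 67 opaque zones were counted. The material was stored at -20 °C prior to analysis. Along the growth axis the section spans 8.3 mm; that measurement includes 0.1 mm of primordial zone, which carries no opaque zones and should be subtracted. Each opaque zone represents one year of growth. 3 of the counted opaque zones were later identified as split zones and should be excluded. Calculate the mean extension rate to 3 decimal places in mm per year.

0.128 mm per year

True opaque zone count = 67 − 3 = 64.
Removing the 0.1 mm offcut leaves 8.3 − 0.1 = 8.2 mm.
Mean rate = 8.2 mm / 64 years ≈ 0.128 mm per year.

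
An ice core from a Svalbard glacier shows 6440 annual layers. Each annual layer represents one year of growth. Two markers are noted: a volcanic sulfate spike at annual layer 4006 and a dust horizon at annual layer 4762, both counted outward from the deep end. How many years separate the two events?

4762 − 4006 = 756 annual layers lie between the two events.
One annual layer per year makes the interval 756 years.

756 years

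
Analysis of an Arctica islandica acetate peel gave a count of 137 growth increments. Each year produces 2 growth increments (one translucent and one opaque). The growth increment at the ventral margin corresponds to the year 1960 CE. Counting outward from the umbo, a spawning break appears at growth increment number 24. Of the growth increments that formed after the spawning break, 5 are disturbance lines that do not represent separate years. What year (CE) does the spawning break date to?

137 − 24 = 113 growth increments lie beyond the spawning break toward the ventral margin.
Excluding 5 false growth increments: 113 − 5 = 108.
With 2 growth increments per year, 108 / 2 = 54 years.
1960 − 54 = 1906 CE.

1906 CE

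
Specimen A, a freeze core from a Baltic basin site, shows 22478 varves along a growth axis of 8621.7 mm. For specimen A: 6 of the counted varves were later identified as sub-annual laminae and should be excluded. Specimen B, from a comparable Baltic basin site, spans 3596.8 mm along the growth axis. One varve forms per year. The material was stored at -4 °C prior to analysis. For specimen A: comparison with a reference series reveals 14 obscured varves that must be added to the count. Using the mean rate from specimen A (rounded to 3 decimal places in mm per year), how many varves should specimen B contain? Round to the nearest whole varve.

Specimen A: true varve count = 22478 − 6 + 14 = 22486.
A: Mean rate = 8621.7 mm / 22486 years ≈ 0.383 mm/year.
Specimen B: 3596.8 mm / 0.383 mm per year = 9391.12 years ≈ 9391 varves.

9391 varves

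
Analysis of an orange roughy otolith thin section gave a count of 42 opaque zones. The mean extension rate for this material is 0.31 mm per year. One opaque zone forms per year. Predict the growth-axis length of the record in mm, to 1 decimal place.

The record spans 42 years at 0.31 mm per year.
42 years at 0.31 mm/year gives 0.31 × 42 = 13.0 mm.

13.0 mm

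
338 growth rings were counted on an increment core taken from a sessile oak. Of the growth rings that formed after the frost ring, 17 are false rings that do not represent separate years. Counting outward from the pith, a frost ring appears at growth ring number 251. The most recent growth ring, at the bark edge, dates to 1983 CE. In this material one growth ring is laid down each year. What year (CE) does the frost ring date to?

338 − 251 = 87 growth rings lie beyond the frost ring toward the bark edge.
Excluding 17 false growth rings: 87 − 17 = 70.
Counting back 70 years from 1983 CE places the frost ring in 1983 − 70 = 1913 CE.

1913 CE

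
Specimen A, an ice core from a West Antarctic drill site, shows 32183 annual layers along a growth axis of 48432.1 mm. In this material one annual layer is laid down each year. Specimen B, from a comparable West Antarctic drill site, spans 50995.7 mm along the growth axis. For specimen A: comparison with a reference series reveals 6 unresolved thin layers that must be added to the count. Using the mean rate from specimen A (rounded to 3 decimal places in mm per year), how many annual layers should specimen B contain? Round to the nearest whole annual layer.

Specimen A: after corrections the count is 32183 + 6 = 32189 annual layers.
A: 48432.1 mm over 32189 years gives 48432.1 / 32189 ≈ 1.505 mm/year.
B spans 50995.7 / 1.505 = 33884.19 years ≈ 33884 annual layers.

33884 annual layers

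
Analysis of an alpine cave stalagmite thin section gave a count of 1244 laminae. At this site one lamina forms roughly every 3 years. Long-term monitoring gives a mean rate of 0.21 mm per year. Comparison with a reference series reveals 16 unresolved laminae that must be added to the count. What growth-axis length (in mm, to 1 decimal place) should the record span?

793.8 mm

True lamina count = 1244 + 16 = 1260.
At 3 years per lamina, 1260 × 3 = 3780 years.
Predicted length = 0.21 mm/year × 3780 years = 793.8 mm.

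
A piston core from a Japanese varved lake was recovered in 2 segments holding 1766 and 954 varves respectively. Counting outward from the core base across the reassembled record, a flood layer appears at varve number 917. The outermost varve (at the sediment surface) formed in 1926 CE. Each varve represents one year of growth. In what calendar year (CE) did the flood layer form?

123 CE

Total varves = 1766 + 954 = 2720.
2720 − 917 = 1803 varves lie beyond the flood layer toward the sediment surface.
1926 − 1803 = 123 CE.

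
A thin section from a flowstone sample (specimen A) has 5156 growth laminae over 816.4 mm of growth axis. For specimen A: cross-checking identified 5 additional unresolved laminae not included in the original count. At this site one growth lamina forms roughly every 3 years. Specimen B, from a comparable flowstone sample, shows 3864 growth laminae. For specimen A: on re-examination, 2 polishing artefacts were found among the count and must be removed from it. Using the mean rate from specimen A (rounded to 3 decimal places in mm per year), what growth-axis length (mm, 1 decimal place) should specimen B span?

Specimen A: correcting the raw count gives 5156 − 2 + 5 = 5159 true growth laminae.
Specimen A: multiplying by 3 years per growth lamina: 5159 × 3 = 15477 years.
A: Extension rate ≈ 816.4 / 15477 = 0.053 mm per year.
Specimen B: 3864 growth laminae at 3 years each span 3864 × 3 = 11592 years. B's length ≈ 0.053 × 11592 = 614.4 mm.

614.4 mm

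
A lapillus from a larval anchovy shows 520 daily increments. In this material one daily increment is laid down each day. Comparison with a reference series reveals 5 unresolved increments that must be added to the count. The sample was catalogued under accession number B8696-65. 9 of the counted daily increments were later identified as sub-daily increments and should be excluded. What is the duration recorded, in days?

516 days

After corrections the count is 520 − 9 + 5 = 516 daily increments.
With a one-to-one daily increment periodicity this is 516 days.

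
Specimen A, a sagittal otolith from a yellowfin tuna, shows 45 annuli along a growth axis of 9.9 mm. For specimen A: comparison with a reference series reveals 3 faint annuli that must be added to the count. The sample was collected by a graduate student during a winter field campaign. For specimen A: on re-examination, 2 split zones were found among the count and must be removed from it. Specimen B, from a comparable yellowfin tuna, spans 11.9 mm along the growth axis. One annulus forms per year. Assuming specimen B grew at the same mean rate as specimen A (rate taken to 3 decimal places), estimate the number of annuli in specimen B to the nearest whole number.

55 annuli

Specimen A: adjusted count: 45 − 2 + 3 = 46 annuli.
A: 9.9 mm over 46 years gives 9.9 / 46 ≈ 0.215 mm/yr.
Specimen B: 11.9 mm / 0.215 mm per year = 55.35 years ≈ 55 annuli.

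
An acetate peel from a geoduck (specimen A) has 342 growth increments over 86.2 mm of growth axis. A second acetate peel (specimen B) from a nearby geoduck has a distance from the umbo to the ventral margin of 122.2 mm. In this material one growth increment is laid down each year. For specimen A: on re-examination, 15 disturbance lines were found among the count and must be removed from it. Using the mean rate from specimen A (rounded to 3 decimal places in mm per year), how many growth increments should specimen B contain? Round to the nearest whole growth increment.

463 growth increments

Specimen A: true growth increment count = 342 − 15 = 327.
A: 86.2 mm over 327 years gives 86.2 / 327 ≈ 0.264 mm/year.
For B, 122.2 / 0.264 = 462.88 years ≈ 463 growth increments.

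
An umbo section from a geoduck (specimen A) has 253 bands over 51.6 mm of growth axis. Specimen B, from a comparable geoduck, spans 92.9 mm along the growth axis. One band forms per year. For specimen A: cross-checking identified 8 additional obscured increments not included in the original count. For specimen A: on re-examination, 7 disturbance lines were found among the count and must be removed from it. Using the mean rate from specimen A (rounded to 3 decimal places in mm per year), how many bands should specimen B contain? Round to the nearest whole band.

458 bands

Specimen A: adjusted count: 253 − 7 + 8 = 254 bands.
A: Mean rate = 51.6 mm / 254 years ≈ 0.203 mm/year.
B spans 92.9 / 0.203 = 457.64 years ≈ 458 bands.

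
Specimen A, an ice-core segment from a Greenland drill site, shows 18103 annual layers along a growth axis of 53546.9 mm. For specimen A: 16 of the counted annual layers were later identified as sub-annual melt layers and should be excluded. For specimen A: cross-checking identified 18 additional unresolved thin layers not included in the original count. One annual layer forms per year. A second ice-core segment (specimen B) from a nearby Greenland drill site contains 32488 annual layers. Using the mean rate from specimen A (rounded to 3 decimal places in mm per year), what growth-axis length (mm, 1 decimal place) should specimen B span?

96099.5 mm

Specimen A: true annual layer count = 18103 − 16 + 18 = 18105.
A: Mean rate = 53546.9 mm / 18105 years ≈ 2.958 mm/yr.
For B, 2.958 mm/year × 32488 years = 96099.5 mm.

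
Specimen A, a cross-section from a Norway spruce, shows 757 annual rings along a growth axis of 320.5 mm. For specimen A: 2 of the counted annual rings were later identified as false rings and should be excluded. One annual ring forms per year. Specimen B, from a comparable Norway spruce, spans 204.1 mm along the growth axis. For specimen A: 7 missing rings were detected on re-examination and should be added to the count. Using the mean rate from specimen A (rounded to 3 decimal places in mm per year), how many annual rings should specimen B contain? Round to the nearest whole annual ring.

Specimen A: true annual ring count = 757 − 2 + 7 = 762.
A: Extension rate ≈ 320.5 / 762 = 0.421 mm per year.
For B, 204.1 / 0.421 = 484.80 years ≈ 485 annual rings.

485 annual rings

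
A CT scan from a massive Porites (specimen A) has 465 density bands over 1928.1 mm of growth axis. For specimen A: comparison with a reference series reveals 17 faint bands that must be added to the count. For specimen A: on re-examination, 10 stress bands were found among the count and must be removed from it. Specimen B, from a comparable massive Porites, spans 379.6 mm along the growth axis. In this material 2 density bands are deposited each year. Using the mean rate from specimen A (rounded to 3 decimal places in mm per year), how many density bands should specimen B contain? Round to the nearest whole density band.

93 density bands

Specimen A: true density band count = 465 − 10 + 17 = 472.
Specimen A: with 2 density bands per year, 472 / 2 = 236 years.
A: 1928.1 mm over 236 years gives 1928.1 / 236 ≈ 8.170 mm/year.
Specimen B: 379.6 mm / 8.170 mm per year = 46.46 years; at 2 density bands per year that is 46.46 × 2 ≈ 93 density bands.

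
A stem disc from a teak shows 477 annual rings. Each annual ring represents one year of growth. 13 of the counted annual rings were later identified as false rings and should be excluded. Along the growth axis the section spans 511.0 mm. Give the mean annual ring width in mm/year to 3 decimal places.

True annual ring count = 477 − 13 = 464.
Extension rate ≈ 511.0 / 464 = 1.101 mm/year.

1.101 mm/year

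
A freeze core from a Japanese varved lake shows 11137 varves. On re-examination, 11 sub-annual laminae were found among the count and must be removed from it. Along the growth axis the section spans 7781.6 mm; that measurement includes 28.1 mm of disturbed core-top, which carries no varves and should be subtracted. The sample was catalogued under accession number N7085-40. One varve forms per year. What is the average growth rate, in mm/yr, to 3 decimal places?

0.697 mm/yr

Correcting the raw count gives 11137 − 11 = 11126 true varves.
Removing the 28.1 mm offcut leaves 7781.6 − 28.1 = 7753.5 mm.
Mean rate = 7753.5 mm / 11126 years ≈ 0.697 mm/yr.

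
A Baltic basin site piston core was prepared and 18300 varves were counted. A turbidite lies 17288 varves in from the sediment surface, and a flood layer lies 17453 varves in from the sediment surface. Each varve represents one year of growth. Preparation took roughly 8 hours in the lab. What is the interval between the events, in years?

165 years

The two markers are separated by 17453 − 17288 = 165 varves.
One varve per year makes the interval 165 years.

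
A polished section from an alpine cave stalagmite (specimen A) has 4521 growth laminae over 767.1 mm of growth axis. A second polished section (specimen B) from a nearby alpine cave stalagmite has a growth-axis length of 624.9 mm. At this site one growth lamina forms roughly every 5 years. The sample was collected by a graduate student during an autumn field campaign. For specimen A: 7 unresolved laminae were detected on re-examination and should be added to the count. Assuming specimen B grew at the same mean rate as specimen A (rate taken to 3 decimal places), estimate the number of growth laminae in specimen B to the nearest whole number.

Specimen A: adjusted count: 4521 + 7 = 4528 growth laminae.
Specimen A: at 5 years per growth lamina, 4528 × 5 = 22640 years.
A: 767.1 mm over 22640 years gives 767.1 / 22640 ≈ 0.034 mm/year.
For B, 624.9 / 0.034 = 18379.41 years; at 5 years per growth lamina that is 18379.41 / 5 ≈ 3676 growth laminae.

3676 growth laminae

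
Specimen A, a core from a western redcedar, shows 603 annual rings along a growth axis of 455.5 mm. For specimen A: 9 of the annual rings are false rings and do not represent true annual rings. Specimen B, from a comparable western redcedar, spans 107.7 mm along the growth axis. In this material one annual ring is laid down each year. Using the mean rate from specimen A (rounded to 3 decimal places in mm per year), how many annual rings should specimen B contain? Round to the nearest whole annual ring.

140 annual rings

Specimen A: after corrections the count is 603 − 9 = 594 annual rings.
A: Extension rate ≈ 455.5 / 594 = 0.767 mm/year.
Specimen B: 107.7 mm / 0.767 mm per year = 140.42 years ≈ 140 annual rings.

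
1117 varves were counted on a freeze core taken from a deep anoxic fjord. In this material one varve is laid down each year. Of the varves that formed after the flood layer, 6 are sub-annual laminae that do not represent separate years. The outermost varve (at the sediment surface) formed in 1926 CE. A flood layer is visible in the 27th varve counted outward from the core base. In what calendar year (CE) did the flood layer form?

The flood layer sits at varve 27 from the core base, so 1117 − 27 = 1090 varves formed after it.
1090 − 6 false = 1084 true varves after the flood layer.
The varve at the sediment surface is 1926 CE, so the flood layer dates to 1926 − 1084 = 842 CE.

842 CE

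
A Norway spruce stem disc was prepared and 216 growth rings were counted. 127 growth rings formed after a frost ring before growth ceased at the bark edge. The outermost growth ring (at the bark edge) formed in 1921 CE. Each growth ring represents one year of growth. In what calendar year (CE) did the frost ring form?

127 growth rings formed after the frost ring.
1921 − 127 = 1794 CE.

1794 CE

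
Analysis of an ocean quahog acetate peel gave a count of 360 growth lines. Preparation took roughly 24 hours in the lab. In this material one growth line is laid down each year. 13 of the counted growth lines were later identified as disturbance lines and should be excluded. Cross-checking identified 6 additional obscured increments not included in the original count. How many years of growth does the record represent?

353 yr

True growth line count = 360 − 13 + 6 = 353.
At one growth line per year, that is 353 years.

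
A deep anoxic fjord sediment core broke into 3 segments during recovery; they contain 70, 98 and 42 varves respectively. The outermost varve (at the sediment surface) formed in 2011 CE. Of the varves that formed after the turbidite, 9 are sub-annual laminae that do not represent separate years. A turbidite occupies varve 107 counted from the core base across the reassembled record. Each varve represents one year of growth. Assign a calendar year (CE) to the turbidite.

Total varves = 70 + 98 + 42 = 210.
210 − 107 = 103 varves lie beyond the turbidite toward the sediment surface.
Removing the 9 false varves leaves 103 − 9 = 94 true varves beyond the turbidite.
The varve at the sediment surface is 2011 CE, so the turbidite dates to 2011 − 94 = 1917 CE.

1917 CE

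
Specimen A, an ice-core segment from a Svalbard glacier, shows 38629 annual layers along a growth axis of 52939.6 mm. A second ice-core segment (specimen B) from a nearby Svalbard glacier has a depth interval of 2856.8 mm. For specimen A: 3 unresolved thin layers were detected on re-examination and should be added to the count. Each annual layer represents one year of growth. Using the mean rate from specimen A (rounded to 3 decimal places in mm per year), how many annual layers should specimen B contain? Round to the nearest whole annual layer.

2085 annual layers

Specimen A: after corrections the count is 38629 + 3 = 38632 annual layers.
A: Mean rate = 52939.6 mm / 38632 years ≈ 1.370 mm per year.
Specimen B: 2856.8 mm / 1.370 mm per year = 2085.26 years ≈ 2085 annual layers.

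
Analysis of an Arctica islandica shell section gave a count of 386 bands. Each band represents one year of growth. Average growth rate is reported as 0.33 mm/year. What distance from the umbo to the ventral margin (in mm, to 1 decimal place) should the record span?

386 years of growth are recorded.
Predicted length = 0.33 mm/year × 386 years = 127.4 mm.

127.4 mm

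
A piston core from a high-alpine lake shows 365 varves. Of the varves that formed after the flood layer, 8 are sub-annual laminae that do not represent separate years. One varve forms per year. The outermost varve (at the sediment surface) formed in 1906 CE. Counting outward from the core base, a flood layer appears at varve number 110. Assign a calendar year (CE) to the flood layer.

1659 CE

The flood layer sits at varve 110 from the core base, so 365 − 110 = 255 varves formed after it.
Removing the 8 false varves leaves 255 − 8 = 247 true varves beyond the flood layer.
1906 − 247 = 1659 CE.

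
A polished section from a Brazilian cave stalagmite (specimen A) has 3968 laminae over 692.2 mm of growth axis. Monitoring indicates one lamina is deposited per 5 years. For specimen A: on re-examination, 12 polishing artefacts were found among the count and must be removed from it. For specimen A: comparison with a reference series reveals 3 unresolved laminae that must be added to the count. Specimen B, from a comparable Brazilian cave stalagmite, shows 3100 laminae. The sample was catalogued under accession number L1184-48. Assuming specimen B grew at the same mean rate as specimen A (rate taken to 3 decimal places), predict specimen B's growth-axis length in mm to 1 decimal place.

542.5 mm

Specimen A: true lamina count = 3968 − 12 + 3 = 3959.
Specimen A: 3959 laminae at 5 years each span 3959 × 5 = 19795 years.
A: 692.2 mm over 19795 years gives 692.2 / 19795 ≈ 0.035 mm/yr.
Specimen B: at 5 years per lamina, 3100 × 5 = 15500 years. For B, 0.035 mm/year × 15500 years = 542.5 mm.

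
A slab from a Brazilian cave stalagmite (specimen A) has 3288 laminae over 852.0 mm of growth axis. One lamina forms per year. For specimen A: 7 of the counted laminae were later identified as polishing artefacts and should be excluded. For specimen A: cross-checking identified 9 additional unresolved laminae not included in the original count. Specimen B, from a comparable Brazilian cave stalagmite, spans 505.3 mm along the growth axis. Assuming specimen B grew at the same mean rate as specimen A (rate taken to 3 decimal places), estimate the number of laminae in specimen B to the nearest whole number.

Specimen A: after corrections the count is 3288 − 7 + 9 = 3290 laminae.
A: Mean rate = 852.0 mm / 3290 years ≈ 0.259 mm/year.
Specimen B: 505.3 mm / 0.259 mm per year = 1950.97 years ≈ 1951 laminae.

1951 laminae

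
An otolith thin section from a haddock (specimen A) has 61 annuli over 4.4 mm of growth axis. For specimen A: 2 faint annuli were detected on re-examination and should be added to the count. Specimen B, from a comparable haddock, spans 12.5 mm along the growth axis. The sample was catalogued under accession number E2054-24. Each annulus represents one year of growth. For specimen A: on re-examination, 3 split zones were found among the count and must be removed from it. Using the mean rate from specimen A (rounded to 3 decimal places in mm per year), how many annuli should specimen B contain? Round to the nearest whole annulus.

Specimen A: correcting the raw count gives 61 − 3 + 2 = 60 true annuli.
A: 4.4 mm over 60 years gives 4.4 / 60 ≈ 0.073 mm per year.
B spans 12.5 / 0.073 = 171.23 years ≈ 171 annuli.

171 annuli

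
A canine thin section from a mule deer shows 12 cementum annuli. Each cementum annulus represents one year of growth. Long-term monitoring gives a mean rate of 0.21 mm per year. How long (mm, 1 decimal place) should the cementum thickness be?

2.5 mm

The record spans 12 years at 0.21 mm per year.
Predicted length = 0.21 mm/year × 12 years = 2.5 mm.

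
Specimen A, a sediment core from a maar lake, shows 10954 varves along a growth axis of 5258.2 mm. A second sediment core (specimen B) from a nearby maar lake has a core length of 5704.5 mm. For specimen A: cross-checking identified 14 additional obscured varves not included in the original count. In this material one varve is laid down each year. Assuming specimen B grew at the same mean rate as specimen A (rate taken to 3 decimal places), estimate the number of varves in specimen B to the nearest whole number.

Specimen A: correcting the raw count gives 10954 + 14 = 10968 true varves.
A: 5258.2 mm over 10968 years gives 5258.2 / 10968 ≈ 0.479 mm/year.
For B, 5704.5 / 0.479 = 11909.19 years ≈ 11909 varves.

11909 varves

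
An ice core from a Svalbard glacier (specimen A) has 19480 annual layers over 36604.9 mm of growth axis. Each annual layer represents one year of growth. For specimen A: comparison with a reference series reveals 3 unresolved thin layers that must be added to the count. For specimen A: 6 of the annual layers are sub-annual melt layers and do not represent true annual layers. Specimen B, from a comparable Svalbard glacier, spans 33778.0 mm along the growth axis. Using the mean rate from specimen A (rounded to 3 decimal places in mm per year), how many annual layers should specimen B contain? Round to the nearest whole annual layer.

17977 annual layers

Specimen A: true annual layer count = 19480 − 6 + 3 = 19477.
A: Mean rate = 36604.9 mm / 19477 years ≈ 1.879 mm/year.
B spans 33778.0 / 1.879 = 17976.58 years ≈ 17977 annual layers.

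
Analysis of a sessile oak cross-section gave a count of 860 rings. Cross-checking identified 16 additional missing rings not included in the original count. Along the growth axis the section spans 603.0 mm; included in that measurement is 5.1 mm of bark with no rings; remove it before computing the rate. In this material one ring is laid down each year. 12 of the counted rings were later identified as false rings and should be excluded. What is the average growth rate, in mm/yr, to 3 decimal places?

0.692 mm/yr

Adjusted count: 860 − 12 + 16 = 864 rings.
Removing the 5.1 mm offcut leaves 603.0 − 5.1 = 597.9 mm.
Mean rate = 597.9 mm / 864 years ≈ 0.692 mm/yr.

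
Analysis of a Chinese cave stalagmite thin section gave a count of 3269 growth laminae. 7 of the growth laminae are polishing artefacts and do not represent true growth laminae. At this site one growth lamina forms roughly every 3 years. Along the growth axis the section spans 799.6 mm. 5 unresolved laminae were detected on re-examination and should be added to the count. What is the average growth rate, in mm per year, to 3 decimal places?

After corrections the count is 3269 − 7 + 5 = 3267 growth laminae.
Multiplying by 3 years per growth lamina: 3267 × 3 = 9801 years.
Mean rate = 799.6 mm / 9801 years ≈ 0.082 mm per year.

0.082 mm per year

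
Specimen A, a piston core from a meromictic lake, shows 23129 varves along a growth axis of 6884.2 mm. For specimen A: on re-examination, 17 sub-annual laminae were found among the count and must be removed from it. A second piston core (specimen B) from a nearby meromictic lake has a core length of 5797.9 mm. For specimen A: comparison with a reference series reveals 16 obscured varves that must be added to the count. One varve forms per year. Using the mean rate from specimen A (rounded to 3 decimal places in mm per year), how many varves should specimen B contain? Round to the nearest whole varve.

Specimen A: adjusted count: 23129 − 17 + 16 = 23128 varves.
A: 6884.2 mm over 23128 years gives 6884.2 / 23128 ≈ 0.298 mm per year.
B spans 5797.9 / 0.298 = 19456.04 years ≈ 19456 varves.

19456 varves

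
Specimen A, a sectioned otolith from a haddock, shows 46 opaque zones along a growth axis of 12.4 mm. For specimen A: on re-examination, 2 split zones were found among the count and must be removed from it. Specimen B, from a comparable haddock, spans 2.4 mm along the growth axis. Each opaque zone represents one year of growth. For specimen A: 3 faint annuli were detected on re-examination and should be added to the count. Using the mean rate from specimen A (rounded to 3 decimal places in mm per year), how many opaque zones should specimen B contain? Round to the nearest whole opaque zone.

Specimen A: adjusted count: 46 − 2 + 3 = 47 opaque zones.
A: Extension rate ≈ 12.4 / 47 = 0.264 mm/year.
Specimen B: 2.4 mm / 0.264 mm per year = 9.09 years ≈ 9 opaque zones.

9 opaque zones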